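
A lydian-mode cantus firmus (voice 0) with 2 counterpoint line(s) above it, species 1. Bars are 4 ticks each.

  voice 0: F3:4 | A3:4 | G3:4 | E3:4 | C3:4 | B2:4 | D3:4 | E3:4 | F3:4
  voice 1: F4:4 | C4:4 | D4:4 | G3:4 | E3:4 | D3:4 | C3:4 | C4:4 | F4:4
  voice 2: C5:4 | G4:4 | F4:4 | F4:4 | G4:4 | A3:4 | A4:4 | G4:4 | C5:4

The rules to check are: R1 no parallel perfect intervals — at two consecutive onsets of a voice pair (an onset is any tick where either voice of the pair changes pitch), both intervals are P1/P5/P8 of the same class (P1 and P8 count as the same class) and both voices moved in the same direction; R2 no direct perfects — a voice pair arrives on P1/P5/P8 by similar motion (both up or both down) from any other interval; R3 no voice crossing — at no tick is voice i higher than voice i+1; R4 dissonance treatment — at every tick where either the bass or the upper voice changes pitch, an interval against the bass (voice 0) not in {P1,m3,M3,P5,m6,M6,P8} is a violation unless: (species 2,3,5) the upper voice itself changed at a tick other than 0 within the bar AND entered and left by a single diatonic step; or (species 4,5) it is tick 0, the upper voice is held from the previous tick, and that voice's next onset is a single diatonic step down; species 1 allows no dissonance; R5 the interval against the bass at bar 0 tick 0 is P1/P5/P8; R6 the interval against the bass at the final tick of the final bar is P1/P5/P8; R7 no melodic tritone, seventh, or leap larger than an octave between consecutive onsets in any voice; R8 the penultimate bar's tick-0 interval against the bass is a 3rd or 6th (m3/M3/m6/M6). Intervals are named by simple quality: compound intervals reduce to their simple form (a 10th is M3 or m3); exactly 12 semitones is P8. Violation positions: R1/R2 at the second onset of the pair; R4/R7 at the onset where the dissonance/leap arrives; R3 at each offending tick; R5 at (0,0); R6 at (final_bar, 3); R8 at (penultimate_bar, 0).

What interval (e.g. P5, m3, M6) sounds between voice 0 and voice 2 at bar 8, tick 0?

P5

voice 0=F3 voice 2=C5 -> P5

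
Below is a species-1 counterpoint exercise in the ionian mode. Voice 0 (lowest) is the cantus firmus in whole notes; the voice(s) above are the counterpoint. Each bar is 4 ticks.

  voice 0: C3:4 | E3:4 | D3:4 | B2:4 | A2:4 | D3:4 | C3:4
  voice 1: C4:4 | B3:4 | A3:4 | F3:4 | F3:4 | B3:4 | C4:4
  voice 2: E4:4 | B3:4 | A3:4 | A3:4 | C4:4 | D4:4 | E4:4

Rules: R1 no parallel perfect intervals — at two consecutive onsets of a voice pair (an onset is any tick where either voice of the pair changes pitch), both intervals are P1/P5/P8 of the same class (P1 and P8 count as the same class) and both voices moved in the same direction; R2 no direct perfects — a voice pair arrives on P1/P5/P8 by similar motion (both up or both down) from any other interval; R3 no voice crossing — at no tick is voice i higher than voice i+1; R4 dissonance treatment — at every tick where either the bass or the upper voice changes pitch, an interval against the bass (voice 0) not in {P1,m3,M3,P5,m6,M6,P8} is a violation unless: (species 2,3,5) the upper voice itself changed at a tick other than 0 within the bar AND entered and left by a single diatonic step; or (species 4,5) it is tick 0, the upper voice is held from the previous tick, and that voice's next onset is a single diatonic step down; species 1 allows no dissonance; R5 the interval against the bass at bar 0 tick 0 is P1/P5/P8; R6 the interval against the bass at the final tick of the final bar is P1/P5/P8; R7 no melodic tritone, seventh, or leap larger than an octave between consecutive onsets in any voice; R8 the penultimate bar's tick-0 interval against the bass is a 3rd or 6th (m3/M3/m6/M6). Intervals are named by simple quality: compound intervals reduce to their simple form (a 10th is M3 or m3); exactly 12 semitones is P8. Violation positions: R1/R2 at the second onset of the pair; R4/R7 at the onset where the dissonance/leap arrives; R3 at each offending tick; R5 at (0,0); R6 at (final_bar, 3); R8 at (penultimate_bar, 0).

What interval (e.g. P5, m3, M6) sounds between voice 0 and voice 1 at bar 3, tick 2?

TT

voice 0=B2 voice 1=F3 -> TT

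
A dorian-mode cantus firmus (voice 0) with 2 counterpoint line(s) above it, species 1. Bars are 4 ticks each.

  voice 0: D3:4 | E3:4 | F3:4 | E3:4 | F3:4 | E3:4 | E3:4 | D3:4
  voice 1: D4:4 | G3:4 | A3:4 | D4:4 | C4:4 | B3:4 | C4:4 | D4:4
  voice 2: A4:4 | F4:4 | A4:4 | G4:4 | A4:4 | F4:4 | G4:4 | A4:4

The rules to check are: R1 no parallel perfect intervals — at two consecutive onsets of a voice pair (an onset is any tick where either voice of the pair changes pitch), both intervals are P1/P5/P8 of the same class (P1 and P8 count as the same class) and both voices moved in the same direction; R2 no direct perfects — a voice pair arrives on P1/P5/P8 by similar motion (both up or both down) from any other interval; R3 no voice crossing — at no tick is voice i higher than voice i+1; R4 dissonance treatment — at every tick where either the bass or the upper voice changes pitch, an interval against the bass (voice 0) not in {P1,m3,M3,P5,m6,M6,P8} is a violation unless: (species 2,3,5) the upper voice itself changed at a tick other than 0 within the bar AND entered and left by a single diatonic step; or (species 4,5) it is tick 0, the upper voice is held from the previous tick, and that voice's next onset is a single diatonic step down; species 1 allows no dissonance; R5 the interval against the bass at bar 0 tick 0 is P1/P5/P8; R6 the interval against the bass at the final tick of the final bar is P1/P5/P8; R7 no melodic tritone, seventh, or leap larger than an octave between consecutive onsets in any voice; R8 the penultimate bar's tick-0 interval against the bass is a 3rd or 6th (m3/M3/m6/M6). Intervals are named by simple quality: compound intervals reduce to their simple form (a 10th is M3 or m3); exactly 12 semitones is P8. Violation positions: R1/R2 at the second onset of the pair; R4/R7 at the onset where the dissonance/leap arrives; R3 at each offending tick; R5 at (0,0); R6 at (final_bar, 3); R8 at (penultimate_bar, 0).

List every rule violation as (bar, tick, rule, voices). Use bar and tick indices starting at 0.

(1, 0, R4, (0, 2))
(2, 0, R2, (1, 2))
(3, 0, R4, (0, 1))
(5, 0, R1, (0, 1))
(5, 0, R4, (0, 2))
(6, 0, R2, (1, 2))
(7, 0, R1, (1, 2))

bar 0: v0=D3 v1=D4 v2=A4 downbeat P5
bar 1: v0=E3 v1=G3 v2=F4 downbeat m2
bar 2: v0=F3 v1=A3 v2=A4 downbeat M3
bar 3: v0=E3 v1=D4 v2=G4 downbeat m3
bar 4: v0=F3 v1=C4 v2=A4 downbeat M3
bar 5: v0=E3 v1=B3 v2=F4 downbeat m2
bar 6: v0=E3 v1=C4 v2=G4 downbeat m3
bar 7: v0=D3 v1=D4 v2=A4 downbeat P5
  -> R4 @ bar 1 tick 0 v(0, 2): E3/F4 m2 untreated
  -> R2 @ bar 2 tick 0 v(1, 2): G3/F4 m7 -> A3/A4 P8 similar
  -> R4 @ bar 3 tick 0 v(0, 1): E3/D4 m7 untreated
  -> R1 @ bar 5 tick 0 v(0, 1): F3/C4 P5 -> E3/B3 P5 similar
  -> R4 @ bar 5 tick 0 v(0, 2): E3/F4 m2 untreated
  -> R2 @ bar 6 tick 0 v(1, 2): B3/F4 TT -> C4/G4 P5 similar
  -> R1 @ bar 7 tick 0 v(1, 2): C4/G4 P5 -> D4/A4 P5 similar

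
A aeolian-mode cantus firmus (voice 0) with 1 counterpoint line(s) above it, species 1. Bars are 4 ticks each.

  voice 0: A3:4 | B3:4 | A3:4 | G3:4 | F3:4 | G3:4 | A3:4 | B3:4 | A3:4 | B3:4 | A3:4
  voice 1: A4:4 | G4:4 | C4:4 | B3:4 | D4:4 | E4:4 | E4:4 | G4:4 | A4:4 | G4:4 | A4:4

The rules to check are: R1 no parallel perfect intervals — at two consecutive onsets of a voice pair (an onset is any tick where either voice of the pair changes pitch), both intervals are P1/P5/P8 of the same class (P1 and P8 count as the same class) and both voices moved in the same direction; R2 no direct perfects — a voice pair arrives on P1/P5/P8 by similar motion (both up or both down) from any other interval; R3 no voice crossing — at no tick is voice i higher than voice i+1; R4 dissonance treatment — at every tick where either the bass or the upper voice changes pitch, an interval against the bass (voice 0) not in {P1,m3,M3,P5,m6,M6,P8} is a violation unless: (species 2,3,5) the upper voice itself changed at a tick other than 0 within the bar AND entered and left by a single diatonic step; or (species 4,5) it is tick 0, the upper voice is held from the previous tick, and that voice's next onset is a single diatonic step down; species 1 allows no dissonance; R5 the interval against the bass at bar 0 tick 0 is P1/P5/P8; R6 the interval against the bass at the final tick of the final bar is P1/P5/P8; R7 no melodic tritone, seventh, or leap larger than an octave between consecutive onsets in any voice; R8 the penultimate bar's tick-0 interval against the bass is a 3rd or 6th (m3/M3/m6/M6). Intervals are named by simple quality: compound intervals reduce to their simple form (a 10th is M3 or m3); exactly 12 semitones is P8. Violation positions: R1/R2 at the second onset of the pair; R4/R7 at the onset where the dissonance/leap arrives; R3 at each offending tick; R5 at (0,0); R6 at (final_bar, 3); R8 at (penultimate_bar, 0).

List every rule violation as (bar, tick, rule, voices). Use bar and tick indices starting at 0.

bar 0: v0=A3 v1=A4 downbeat P8
bar 1: v0=B3 v1=G4 downbeat m6
bar 2: v0=A3 v1=C4 downbeat m3
bar 3: v0=G3 v1=B3 downbeat M3
bar 4: v0=F3 v1=D4 downbeat M6
bar 5: v0=G3 v1=E4 downbeat M6
bar 6: v0=A3 v1=E4 downbeat P5
bar 7: v0=B3 v1=G4 downbeat m6
bar 8: v0=A3 v1=A4 downbeat P8
bar 9: v0=B3 v1=G4 downbeat m6
bar 10: v0=A3 v1=A4 downbeat P8

No violations across 11 bars (A3..A3 vs A4..A4).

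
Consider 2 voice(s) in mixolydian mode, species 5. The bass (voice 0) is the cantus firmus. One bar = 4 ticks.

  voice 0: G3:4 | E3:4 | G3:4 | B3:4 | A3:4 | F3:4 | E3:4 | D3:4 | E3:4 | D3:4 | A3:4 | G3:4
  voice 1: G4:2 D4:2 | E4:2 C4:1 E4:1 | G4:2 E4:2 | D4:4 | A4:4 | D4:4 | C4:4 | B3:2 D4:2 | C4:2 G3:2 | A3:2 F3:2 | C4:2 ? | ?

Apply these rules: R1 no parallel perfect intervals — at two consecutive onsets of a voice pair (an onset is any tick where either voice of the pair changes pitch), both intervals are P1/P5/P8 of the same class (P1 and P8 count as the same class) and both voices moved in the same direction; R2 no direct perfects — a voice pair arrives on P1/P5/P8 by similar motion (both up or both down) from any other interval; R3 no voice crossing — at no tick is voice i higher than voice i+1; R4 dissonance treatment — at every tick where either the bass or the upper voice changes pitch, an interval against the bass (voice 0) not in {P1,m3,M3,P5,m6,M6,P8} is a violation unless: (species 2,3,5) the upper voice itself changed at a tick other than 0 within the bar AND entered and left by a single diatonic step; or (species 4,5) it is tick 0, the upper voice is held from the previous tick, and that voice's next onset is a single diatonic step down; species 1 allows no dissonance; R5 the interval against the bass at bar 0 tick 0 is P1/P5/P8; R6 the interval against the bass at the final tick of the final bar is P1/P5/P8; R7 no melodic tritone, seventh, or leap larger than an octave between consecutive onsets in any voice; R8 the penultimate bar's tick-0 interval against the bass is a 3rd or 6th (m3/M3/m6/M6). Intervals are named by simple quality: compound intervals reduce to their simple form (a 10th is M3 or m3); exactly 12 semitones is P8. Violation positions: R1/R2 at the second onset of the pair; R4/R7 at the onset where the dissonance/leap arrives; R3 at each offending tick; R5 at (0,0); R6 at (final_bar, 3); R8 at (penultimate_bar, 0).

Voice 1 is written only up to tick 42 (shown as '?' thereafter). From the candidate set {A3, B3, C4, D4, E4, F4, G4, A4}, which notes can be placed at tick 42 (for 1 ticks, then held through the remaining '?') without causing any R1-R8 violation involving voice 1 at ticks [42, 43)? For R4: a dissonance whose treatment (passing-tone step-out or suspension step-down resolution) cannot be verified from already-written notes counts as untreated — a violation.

A3: legal
B3: violates R4
C4: legal
D4: violates R4
E4: legal
F4: legal
G4: violates R4
A4: legal

{A3, A4, C4, E4, F4}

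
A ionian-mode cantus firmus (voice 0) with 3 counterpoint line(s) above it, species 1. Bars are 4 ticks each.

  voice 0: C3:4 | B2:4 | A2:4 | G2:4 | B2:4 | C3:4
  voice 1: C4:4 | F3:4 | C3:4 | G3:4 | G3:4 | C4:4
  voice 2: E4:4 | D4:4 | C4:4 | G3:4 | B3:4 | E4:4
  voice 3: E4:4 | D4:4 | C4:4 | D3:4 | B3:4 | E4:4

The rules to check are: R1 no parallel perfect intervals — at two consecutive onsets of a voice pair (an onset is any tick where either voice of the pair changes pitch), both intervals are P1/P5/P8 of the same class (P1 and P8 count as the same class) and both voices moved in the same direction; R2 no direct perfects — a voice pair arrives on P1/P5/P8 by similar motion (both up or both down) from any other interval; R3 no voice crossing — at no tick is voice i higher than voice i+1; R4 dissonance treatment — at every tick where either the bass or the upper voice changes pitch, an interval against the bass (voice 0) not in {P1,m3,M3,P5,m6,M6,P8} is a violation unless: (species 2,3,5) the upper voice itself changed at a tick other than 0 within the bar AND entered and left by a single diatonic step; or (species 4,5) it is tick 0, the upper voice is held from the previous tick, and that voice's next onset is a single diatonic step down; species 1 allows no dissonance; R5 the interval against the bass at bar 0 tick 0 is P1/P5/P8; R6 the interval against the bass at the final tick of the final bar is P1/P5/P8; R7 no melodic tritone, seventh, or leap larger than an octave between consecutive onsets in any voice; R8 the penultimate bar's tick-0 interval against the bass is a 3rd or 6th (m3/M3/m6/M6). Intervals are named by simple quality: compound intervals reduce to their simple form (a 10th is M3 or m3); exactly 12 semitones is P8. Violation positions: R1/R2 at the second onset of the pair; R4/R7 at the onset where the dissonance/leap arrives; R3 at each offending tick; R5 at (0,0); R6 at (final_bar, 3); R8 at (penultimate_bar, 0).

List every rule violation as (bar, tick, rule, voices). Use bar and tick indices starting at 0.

bar 0: v0=C3 v1=C4 v2=E4 v3=E4 downbeat M3
bar 1: v0=B2 v1=F3 v2=D4 v3=D4 downbeat m3
bar 2: v0=A2 v1=C3 v2=C4 v3=C4 downbeat m3
bar 3: v0=G2 v1=G3 v2=G3 v3=D3 downbeat P5
bar 4: v0=B2 v1=G3 v2=B3 v3=B3 downbeat P8
bar 5: v0=C3 v1=C4 v2=E4 v3=E4 downbeat M3
  -> R5 @ bar 0 tick 0 v(0, 2): opens on M3
  -> R5 @ bar 0 tick 0 v(0, 3): opens on M3
  -> R1 @ bar 1 tick 0 v(2, 3): E4/E4 P1 -> D4/D4 P1 similar
  -> R4 @ bar 1 tick 0 v(0, 1): B2/F3 TT untreated
  -> R1 @ bar 2 tick 0 v(2, 3): D4/D4 P1 -> C4/C4 P1 similar
  -> R2 @ bar 2 tick 0 v(1, 2): F3/D4 M6 -> C3/C4 P8 similar
  -> R2 @ bar 2 tick 0 v(1, 3): F3/D4 M6 -> C3/C4 P8 similar
  -> R2 @ bar 3 tick 0 v(0, 2): A2/C4 m3 -> G2/G3 P8 similar
  -> R2 @ bar 3 tick 0 v(0, 3): A2/C4 m3 -> G2/D3 P5 similar
  -> R3 @ bar 3 tick 0 v(2, 3): G3 above D3
  -> R7 @ bar 3 tick 0 v(3,): C4->D3 leap 10st
  -> R3 @ bar 3 tick 1 v(2, 3): G3 above D3
  -> R3 @ bar 3 tick 2 v(2, 3): G3 above D3
  -> R3 @ bar 3 tick 3 v(2, 3): G3 above D3
  -> R1 @ bar 4 tick 0 v(0, 2): G2/G3 P8 -> B2/B3 P8 similar
  -> R2 @ bar 4 tick 0 v(0, 3): G2/D3 P5 -> B2/B3 P8 similar
  -> R2 @ bar 4 tick 0 v(2, 3): G3/D3 P4 -> B3/B3 P1 similar
  -> R8 @ bar 4 tick 0 v(0, 2): penult P8 not 3rd/6th
  -> R8 @ bar 4 tick 0 v(0, 3): penult P8 not 3rd/6th
  -> R1 @ bar 5 tick 0 v(2, 3): B3/B3 P1 -> E4/E4 P1 similar
  -> R2 @ bar 5 tick 0 v(0, 1): B2/G3 m6 -> C3/C4 P8 similar
  -> R6 @ bar 5 tick 3 v(0, 2): closes on M3
  -> R6 @ bar 5 tick 3 v(0, 3): closes on M3

(0, 0, R5, (0, 2))
(0, 0, R5, (0, 3))
(1, 0, R1, (2, 3))
(1, 0, R4, (0, 1))
(2, 0, R1, (2, 3))
(2, 0, R2, (1, 2))
(2, 0, R2, (1, 3))
(3, 0, R2, (0, 2))
(3, 0, R2, (0, 3))
(3, 0, R3, (2, 3))
(3, 0, R7, (3,))
(3, 1, R3, (2, 3))
(3, 2, R3, (2, 3))
(3, 3, R3, (2, 3))
(4, 0, R1, (0, 2))
(4, 0, R2, (0, 3))
(4, 0, R2, (2, 3))
(4, 0, R8, (0, 2))
(4, 0, R8, (0, 3))
(5, 0, R1, (2, 3))
(5, 0, R2, (0, 1))
(5, 3, R6, (0, 2))
(5, 3, R6, (0, 3))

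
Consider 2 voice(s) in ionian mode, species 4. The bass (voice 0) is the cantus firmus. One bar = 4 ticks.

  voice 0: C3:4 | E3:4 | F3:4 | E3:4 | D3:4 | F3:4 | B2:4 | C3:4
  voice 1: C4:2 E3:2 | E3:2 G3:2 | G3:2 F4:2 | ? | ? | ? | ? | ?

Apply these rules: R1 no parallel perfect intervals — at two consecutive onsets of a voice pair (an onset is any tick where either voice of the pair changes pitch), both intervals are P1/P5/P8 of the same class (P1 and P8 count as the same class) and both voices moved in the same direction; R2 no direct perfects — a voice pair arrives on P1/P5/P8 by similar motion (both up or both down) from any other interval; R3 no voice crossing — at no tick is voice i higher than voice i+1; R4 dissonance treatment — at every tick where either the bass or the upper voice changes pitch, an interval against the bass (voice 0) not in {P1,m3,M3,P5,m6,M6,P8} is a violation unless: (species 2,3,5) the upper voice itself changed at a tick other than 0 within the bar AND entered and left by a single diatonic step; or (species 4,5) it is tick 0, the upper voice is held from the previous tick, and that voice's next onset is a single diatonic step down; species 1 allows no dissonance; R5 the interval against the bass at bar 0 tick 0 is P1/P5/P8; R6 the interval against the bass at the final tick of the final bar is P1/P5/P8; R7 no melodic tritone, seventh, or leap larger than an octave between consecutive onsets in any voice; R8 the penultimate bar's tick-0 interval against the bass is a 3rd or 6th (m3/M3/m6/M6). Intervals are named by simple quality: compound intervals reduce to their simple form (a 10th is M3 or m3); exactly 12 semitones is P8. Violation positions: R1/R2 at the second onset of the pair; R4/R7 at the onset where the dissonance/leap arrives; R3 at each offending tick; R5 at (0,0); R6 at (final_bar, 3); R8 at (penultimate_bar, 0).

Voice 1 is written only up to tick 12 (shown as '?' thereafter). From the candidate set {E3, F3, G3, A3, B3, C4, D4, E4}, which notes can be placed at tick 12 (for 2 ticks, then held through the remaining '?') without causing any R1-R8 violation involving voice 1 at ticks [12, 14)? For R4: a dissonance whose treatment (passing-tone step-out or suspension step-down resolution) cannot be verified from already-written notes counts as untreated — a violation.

{C4}

E3: violates R1,R7
F3: violates R4
G3: violates R7
A3: violates R4
B3: violates R2,R7
C4: legal
D4: violates R4
E4: violates R1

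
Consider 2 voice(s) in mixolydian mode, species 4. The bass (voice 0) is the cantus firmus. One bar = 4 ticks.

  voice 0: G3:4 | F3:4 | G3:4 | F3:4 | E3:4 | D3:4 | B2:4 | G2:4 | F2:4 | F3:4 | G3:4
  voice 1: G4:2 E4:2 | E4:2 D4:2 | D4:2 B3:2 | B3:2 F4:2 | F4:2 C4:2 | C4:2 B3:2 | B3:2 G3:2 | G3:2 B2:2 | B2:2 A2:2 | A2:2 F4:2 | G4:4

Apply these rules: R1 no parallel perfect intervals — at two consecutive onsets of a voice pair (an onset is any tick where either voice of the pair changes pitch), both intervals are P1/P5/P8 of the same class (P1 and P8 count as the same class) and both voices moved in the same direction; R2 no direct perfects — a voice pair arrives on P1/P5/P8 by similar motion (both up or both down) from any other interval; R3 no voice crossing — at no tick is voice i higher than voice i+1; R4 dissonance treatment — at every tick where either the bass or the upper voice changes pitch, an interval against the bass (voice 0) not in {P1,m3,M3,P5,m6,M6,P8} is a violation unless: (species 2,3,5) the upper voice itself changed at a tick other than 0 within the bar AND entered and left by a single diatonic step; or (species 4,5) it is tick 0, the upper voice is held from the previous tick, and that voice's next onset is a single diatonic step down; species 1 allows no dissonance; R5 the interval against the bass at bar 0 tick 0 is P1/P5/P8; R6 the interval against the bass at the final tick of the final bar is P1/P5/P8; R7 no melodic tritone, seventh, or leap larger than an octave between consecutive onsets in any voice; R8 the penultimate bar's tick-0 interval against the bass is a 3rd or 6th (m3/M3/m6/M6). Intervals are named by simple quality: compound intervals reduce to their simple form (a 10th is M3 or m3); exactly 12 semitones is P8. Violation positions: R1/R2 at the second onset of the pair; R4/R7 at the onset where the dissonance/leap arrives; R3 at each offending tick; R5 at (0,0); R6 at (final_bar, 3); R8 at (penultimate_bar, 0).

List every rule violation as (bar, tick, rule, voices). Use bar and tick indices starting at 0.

bar 0: v0=G3 v1=G4 downbeat P8
bar 1: v0=F3 v1=E4 downbeat M7
bar 2: v0=G3 v1=D4 downbeat P5
bar 3: v0=F3 v1=B3 downbeat TT
bar 4: v0=E3 v1=F4 downbeat m2
bar 5: v0=D3 v1=C4 downbeat m7
bar 6: v0=B2 v1=B3 downbeat P8
bar 7: v0=G2 v1=G3 downbeat P8
bar 8: v0=F2 v1=B2 downbeat TT
bar 9: v0=F3 v1=A2 downbeat m6
bar 10: v0=G3 v1=G4 downbeat P8
  -> R4 @ bar 3 tick 0 v(0, 1): F3/B3 TT untreated
  -> R7 @ bar 3 tick 2 v(1,): B3->F4 leap 6st
  -> R4 @ bar 4 tick 0 v(0, 1): E3/F4 m2 untreated
  -> R3 @ bar 9 tick 0 v(0, 1): F3 above A2
  -> R3 @ bar 9 tick 1 v(0, 1): F3 above A2
  -> R7 @ bar 9 tick 2 v(1,): A2->F4 leap 20st
  -> R1 @ bar 10 tick 0 v(0, 1): F3/F4 P8 -> G3/G4 P8 similar

(3, 0, R4, (0, 1))
(3, 2, R7, (1,))
(4, 0, R4, (0, 1))
(9, 0, R3, (0, 1))
(9, 1, R3, (0, 1))
(9, 2, R7, (1,))
(10, 0, R1, (0, 1))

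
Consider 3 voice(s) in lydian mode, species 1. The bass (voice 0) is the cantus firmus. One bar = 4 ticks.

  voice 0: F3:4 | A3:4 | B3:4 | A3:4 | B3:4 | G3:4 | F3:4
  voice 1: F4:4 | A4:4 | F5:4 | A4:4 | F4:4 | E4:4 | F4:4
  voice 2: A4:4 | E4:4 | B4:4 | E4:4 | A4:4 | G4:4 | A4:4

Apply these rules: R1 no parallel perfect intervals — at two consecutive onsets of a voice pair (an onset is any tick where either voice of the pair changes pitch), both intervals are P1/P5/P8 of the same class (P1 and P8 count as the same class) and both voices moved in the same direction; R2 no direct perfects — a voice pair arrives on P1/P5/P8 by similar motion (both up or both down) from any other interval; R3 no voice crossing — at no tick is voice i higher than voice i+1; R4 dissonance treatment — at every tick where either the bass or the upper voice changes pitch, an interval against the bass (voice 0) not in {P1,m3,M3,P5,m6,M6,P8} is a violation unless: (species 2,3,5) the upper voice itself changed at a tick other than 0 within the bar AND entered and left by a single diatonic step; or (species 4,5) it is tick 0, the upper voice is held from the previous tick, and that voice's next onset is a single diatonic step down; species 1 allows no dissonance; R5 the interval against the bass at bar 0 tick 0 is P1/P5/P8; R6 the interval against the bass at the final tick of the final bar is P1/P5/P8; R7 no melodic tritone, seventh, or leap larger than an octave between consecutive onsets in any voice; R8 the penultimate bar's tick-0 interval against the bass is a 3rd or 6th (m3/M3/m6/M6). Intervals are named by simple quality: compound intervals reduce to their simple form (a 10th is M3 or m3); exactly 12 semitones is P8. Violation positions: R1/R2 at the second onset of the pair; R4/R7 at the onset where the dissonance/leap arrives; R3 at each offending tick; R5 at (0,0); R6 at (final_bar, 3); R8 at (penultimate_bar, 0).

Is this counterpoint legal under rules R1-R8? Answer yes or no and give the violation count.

bar 0: v0=F3 v1=F4 v2=A4 (M3)
bar 1: v0=A3 v1=A4 v2=E4 (P5)
bar 2: v0=B3 v1=F5 v2=B4 (P8)
bar 3: v0=A3 v1=A4 v2=E4 (P5)
bar 4: v0=B3 v1=F4 v2=A4 (m7)
bar 5: v0=G3 v1=E4 v2=G4 (P8)
bar 6: v0=F3 v1=F4 v2=A4 (M3)
  R5 @ bar0.0: opens on M3
  R1 @ bar1.0: F3/F4 P8 -> A3/A4 P8 similar
  R3 @ bar1.0: A4 above E4
  R3 @ bar1.1: A4 above E4
  R3 @ bar1.2: A4 above E4
  R3 @ bar1.3: A4 above E4
  R2 @ bar2.0: A3/E4 P5 -> B3/B4 P8 similar
  R3 @ bar2.0: F5 above B4
  R4 @ bar2.0: B3/F5 TT untreated
  R3 @ bar2.1: F5 above B4
  R3 @ bar2.2: F5 above B4
  R3 @ bar2.3: F5 above B4
  R2 @ bar3.0: B3/F5 TT -> A3/A4 P8 similar
  R2 @ bar3.0: B3/B4 P8 -> A3/E4 P5 similar
  R3 @ bar3.0: A4 above E4
  R3 @ bar3.1: A4 above E4
  R3 @ bar3.2: A4 above E4
  R3 @ bar3.3: A4 above E4
  R4 @ bar4.0: B3/F4 TT untreated
  R4 @ bar4.0: B3/A4 m7 untreated
  R2 @ bar5.0: B3/A4 m7 -> G3/G4 P8 similar
  R8 @ bar5.0: penult P8 not 3rd/6th
  R6 @ bar6.3: closes on M3

No (23 violations)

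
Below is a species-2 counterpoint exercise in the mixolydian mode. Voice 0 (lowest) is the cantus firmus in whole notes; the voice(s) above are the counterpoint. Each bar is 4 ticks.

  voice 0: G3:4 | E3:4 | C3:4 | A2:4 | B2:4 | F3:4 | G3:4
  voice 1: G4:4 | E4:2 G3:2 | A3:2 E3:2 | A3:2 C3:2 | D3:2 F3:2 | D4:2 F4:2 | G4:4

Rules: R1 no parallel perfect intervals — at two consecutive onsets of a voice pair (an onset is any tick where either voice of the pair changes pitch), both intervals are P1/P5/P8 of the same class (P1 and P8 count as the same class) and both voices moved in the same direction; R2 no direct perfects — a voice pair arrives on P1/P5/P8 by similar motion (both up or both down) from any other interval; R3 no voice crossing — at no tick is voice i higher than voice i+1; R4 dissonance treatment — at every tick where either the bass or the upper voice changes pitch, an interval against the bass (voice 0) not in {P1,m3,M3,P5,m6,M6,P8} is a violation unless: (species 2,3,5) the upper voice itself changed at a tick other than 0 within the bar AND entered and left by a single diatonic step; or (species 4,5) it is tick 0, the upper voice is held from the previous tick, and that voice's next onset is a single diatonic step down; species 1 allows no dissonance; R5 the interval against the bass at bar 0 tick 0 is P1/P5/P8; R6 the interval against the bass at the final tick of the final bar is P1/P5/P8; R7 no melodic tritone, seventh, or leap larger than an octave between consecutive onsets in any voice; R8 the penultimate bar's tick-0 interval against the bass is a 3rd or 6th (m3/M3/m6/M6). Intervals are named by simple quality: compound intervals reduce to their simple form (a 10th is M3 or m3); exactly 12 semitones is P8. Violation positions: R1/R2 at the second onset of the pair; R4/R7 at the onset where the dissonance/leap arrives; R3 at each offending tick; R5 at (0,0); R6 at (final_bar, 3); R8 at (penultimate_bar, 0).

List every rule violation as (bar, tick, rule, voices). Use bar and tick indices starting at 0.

(1, 0, R1, (0, 1))
(4, 2, R4, (0, 1))
(5, 0, R7, (0,))
(6, 0, R1, (0, 1))

bar 0: v0=G3 v1=G4 downbeat P8
bar 1: v0=E3 v1=E4 downbeat P8
bar 2: v0=C3 v1=A3 downbeat M6
bar 3: v0=A2 v1=A3 downbeat P8
bar 4: v0=B2 v1=D3 downbeat m3
bar 5: v0=F3 v1=D4 downbeat M6
bar 6: v0=G3 v1=G4 downbeat P8
  -> R1 @ bar 1 tick 0 v(0, 1): G3/G4 P8 -> E3/E4 P8 similar
  -> R4 @ bar 4 tick 2 v(0, 1): B2/F3 TT untreated
  -> R7 @ bar 5 tick 0 v(0,): B2->F3 leap 6st
  -> R1 @ bar 6 tick 0 v(0, 1): F3/F4 P8 -> G3/G4 P8 similar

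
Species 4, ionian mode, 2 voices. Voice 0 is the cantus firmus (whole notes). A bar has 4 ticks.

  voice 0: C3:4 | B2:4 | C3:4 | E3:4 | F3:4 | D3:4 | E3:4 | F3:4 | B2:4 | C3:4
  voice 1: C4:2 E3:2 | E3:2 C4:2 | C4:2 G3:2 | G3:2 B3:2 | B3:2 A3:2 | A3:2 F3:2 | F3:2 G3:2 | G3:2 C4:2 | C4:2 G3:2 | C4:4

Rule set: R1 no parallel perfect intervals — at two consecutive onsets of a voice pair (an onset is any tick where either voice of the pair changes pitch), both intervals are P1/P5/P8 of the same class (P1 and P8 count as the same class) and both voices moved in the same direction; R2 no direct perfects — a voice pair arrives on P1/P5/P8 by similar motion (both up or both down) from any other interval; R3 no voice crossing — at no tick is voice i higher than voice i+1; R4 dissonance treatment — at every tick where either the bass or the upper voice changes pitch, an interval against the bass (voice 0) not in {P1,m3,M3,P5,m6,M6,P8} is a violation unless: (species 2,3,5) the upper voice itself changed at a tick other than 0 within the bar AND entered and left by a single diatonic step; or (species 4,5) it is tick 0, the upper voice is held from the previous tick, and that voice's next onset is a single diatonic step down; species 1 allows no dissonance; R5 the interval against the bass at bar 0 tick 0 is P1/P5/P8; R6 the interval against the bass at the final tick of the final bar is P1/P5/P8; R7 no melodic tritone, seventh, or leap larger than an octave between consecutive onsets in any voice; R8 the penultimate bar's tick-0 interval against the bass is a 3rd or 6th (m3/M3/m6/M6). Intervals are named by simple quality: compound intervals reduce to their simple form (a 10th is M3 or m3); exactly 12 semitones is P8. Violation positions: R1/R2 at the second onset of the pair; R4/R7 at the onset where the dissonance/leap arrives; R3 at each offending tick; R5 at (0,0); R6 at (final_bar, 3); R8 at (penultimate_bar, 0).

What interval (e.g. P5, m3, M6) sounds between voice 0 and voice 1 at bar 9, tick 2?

P8

voice 0=C3 voice 1=C4 -> P8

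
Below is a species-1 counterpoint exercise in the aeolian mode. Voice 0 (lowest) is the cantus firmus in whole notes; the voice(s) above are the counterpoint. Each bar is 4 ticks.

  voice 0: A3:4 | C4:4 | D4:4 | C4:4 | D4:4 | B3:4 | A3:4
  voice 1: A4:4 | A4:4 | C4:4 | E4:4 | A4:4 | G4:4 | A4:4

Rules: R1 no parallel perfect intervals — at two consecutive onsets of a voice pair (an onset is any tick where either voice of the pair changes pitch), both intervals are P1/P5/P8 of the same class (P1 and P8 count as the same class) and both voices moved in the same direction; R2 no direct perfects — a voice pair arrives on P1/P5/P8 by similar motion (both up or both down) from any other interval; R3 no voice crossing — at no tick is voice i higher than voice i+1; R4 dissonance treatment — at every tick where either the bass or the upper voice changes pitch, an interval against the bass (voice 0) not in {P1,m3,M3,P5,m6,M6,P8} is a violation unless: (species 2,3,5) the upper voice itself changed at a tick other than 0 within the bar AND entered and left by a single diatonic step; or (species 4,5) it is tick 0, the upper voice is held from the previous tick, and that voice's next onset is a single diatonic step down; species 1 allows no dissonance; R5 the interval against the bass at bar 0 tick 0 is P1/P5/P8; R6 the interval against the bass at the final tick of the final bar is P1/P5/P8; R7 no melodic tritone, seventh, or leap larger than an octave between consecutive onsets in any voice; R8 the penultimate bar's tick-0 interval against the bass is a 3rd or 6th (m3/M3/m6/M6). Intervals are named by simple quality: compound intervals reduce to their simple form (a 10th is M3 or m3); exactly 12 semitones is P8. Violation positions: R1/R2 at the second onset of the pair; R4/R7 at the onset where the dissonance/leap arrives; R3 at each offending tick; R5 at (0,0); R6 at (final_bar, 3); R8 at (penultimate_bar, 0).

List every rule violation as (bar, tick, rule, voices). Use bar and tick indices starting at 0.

(2, 0, R3, (0, 1))
(2, 0, R4, (0, 1))
(2, 1, R3, (0, 1))
(2, 2, R3, (0, 1))
(2, 3, R3, (0, 1))
(4, 0, R2, (0, 1))

bar 0: v0=A3 v1=A4 downbeat P8
bar 1: v0=C4 v1=A4 downbeat M6
bar 2: v0=D4 v1=C4 downbeat M2
bar 3: v0=C4 v1=E4 downbeat M3
bar 4: v0=D4 v1=A4 downbeat P5
bar 5: v0=B3 v1=G4 downbeat m6
bar 6: v0=A3 v1=A4 downbeat P8
  -> R3 @ bar 2 tick 0 v(0, 1): D4 above C4
  -> R4 @ bar 2 tick 0 v(0, 1): D4/C4 M2 untreated
  -> R3 @ bar 2 tick 1 v(0, 1): D4 above C4
  -> R3 @ bar 2 tick 2 v(0, 1): D4 above C4
  -> R3 @ bar 2 tick 3 v(0, 1): D4 above C4
  -> R2 @ bar 4 tick 0 v(0, 1): C4/E4 M3 -> D4/A4 P5 similar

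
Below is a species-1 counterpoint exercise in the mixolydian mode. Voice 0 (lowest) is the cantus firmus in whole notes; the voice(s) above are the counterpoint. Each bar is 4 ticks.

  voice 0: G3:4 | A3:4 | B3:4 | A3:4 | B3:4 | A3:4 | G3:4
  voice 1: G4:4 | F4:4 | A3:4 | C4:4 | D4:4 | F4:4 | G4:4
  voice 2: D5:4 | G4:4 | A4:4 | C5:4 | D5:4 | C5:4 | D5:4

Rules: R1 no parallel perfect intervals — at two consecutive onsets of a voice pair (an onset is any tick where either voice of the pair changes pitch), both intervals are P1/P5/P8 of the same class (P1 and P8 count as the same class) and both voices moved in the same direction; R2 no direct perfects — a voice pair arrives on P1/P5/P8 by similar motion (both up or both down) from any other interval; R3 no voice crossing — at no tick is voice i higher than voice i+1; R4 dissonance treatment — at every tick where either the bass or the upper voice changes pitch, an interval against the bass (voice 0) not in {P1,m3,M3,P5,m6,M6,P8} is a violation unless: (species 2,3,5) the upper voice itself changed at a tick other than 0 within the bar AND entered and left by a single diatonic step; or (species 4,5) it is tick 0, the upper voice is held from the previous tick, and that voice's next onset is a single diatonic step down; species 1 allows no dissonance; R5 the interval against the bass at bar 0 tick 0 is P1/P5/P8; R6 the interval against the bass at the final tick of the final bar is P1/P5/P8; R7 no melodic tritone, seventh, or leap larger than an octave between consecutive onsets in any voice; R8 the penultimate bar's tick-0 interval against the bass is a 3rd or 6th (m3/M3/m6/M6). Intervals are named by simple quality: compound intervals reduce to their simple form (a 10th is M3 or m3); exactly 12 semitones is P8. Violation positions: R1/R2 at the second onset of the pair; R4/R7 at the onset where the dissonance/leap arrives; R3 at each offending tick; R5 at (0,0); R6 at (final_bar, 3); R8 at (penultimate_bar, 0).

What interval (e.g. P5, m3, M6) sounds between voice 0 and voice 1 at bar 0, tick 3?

P8

voice 0=G3 voice 1=G4 -> P8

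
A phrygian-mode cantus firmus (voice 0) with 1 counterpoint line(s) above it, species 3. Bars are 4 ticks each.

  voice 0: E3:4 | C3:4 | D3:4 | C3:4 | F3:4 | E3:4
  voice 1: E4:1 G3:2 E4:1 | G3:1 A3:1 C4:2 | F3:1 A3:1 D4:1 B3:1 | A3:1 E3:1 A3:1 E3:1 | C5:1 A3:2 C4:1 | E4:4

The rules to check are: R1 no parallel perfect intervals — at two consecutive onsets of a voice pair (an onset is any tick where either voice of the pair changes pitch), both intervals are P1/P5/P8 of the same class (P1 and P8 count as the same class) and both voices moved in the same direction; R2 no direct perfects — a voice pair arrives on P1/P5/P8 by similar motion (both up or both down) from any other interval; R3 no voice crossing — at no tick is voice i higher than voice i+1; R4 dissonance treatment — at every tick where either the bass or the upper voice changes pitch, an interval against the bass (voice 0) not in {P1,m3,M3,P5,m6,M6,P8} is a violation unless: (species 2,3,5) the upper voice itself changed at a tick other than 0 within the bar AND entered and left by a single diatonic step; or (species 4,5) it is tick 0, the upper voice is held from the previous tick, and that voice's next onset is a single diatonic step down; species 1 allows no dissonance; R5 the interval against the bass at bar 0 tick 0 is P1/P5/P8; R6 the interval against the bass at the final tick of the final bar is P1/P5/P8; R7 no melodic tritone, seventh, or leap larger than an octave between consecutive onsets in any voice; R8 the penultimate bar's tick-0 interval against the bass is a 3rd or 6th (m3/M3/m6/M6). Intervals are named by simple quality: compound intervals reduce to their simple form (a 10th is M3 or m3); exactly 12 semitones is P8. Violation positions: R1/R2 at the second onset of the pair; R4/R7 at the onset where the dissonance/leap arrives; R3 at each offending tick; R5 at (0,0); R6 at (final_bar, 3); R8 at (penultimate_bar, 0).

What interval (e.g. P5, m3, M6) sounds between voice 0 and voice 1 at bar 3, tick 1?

M3

voice 0=C3 voice 1=E3 -> M3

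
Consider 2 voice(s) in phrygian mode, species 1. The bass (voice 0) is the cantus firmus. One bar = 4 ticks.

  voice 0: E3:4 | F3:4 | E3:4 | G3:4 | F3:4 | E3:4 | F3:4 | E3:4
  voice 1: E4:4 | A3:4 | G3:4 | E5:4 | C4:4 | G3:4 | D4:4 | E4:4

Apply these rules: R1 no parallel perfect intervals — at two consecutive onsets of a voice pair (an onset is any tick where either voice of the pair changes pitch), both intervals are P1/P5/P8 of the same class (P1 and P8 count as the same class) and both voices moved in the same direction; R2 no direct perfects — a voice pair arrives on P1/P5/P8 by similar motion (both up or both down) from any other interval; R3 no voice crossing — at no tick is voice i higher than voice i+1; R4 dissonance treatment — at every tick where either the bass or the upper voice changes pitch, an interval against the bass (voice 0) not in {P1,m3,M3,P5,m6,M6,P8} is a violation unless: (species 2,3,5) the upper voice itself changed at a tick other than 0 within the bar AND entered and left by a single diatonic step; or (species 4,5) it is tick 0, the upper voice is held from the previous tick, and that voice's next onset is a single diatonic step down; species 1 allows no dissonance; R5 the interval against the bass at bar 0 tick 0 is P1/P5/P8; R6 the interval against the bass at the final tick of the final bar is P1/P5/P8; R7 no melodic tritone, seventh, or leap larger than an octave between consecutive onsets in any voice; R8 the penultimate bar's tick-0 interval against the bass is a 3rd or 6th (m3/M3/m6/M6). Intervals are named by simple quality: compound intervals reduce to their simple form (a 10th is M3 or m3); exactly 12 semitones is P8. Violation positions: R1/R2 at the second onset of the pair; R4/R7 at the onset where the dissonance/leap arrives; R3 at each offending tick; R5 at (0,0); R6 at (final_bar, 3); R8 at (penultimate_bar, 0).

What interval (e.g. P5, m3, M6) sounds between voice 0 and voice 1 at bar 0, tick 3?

P8

voice 0=E3 voice 1=E4 -> P8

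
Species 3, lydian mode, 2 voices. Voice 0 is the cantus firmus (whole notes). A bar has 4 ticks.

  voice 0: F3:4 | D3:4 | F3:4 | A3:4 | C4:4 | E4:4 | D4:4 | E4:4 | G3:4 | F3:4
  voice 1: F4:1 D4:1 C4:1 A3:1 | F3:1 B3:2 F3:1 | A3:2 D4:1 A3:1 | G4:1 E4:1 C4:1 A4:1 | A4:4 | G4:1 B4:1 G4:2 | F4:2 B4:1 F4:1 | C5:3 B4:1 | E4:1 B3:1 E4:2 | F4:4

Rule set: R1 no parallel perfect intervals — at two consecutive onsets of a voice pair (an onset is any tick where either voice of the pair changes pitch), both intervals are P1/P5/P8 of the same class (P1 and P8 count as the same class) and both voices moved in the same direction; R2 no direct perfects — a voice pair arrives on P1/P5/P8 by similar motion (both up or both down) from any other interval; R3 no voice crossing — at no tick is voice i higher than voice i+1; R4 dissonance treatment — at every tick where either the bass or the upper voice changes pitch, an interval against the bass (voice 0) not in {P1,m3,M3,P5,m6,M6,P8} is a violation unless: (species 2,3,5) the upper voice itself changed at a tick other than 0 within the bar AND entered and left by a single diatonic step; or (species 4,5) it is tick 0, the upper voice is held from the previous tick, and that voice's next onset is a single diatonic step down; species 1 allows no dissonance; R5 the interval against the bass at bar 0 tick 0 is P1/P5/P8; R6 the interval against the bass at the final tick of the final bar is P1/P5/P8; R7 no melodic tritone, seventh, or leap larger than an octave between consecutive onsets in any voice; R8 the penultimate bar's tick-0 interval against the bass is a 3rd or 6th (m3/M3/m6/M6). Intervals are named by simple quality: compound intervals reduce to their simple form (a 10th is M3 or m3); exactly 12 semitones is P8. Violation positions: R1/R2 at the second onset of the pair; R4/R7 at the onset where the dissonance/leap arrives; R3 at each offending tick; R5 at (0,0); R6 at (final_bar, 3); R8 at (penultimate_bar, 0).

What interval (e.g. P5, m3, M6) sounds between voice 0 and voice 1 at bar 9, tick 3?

voice 0=F3 voice 1=F4 -> P8

P8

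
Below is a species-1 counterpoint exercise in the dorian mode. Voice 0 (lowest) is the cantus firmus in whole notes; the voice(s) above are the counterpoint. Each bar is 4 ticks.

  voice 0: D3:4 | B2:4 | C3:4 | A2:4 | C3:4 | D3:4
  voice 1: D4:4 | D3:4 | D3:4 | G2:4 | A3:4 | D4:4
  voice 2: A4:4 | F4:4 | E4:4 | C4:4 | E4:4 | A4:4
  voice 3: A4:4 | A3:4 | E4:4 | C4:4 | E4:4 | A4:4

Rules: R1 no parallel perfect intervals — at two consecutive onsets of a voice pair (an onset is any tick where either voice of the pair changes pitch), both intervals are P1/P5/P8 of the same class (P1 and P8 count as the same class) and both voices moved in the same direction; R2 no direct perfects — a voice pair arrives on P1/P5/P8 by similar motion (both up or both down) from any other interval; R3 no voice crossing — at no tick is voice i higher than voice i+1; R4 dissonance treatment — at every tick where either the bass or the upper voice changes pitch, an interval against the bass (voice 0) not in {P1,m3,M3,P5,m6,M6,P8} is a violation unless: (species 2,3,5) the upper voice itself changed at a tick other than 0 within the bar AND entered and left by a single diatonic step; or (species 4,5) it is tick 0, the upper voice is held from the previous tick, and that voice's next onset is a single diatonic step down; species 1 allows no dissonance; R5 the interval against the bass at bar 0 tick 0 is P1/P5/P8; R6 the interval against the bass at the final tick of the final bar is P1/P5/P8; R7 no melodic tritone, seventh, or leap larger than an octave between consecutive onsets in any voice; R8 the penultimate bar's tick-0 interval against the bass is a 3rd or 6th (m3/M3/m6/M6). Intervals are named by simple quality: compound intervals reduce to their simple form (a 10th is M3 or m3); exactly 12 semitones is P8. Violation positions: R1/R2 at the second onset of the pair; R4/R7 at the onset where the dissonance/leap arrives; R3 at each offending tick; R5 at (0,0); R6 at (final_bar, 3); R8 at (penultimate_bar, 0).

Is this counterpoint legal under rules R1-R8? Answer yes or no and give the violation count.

bar 0: v0=D3 v1=D4 v2=A4 v3=A4 (P5)
bar 1: v0=B2 v1=D3 v2=F4 v3=A3 (m7)
bar 2: v0=C3 v1=D3 v2=E4 v3=E4 (M3)
bar 3: v0=A2 v1=G2 v2=C4 v3=C4 (m3)
bar 4: v0=C3 v1=A3 v2=E4 v3=E4 (M3)
bar 5: v0=D3 v1=D4 v2=A4 v3=A4 (P5)
  R1 @ bar1.0: D4/A4 P5 -> D3/A3 P5 similar
  R3 @ bar1.0: F4 above A3
  R4 @ bar1.0: B2/F4 TT untreated
  R4 @ bar1.0: B2/A3 m7 untreated
  R3 @ bar1.1: F4 above A3
  R3 @ bar1.2: F4 above A3
  R3 @ bar1.3: F4 above A3
  R4 @ bar2.0: C3/D3 M2 untreated
  R1 @ bar3.0: E4/E4 P1 -> C4/C4 P1 similar
  R3 @ bar3.0: A2 above G2
  R4 @ bar3.0: A2/G2 M2 untreated
  R3 @ bar3.1: A2 above G2
  R3 @ bar3.2: A2 above G2
  R3 @ bar3.3: A2 above G2
  R1 @ bar4.0: C4/C4 P1 -> E4/E4 P1 similar
  R2 @ bar4.0: G2/C4 P4 -> A3/E4 P5 similar
  R2 @ bar4.0: G2/C4 P4 -> A3/E4 P5 similar
  R7 @ bar4.0: G2->A3 leap 14st
  R1 @ bar5.0: A3/E4 P5 -> D4/A4 P5 similar
  R1 @ bar5.0: A3/E4 P5 -> D4/A4 P5 similar
  R1 @ bar5.0: E4/E4 P1 -> A4/A4 P1 similar
  R2 @ bar5.0: C3/A3 M6 -> D3/D4 P8 similar
  R2 @ bar5.0: C3/E4 M3 -> D3/A4 P5 similar
  R2 @ bar5.0: C3/E4 M3 -> D3/A4 P5 similar

No (24 violations)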